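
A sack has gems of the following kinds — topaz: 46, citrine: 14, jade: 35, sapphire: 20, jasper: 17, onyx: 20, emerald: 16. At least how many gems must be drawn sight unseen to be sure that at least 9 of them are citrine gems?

163

In the worst case for collecting citrine gems, every non-citrine gem comes out first.
There are 46 + 35 + 20 + 17 + 20 + 16 = 154 non-citrine gems altogether.
After those, each further gem must be citrine, so 154 + 9 = 163 draws guarantee 9 citrine gems.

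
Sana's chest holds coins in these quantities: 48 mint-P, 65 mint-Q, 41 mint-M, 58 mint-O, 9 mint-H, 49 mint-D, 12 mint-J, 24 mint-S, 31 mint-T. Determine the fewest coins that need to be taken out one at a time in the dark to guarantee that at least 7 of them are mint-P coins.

In the worst case for collecting mint-P coins, every non-mint-P coin comes out first.
There are 65 + 41 + 58 + 9 + 49 + 12 + 24 + 31 = 289 non-mint-P coins altogether.
After those, each further coin must be mint-P, so 289 + 7 = 296 draws guarantee 7 mint-P coins.

296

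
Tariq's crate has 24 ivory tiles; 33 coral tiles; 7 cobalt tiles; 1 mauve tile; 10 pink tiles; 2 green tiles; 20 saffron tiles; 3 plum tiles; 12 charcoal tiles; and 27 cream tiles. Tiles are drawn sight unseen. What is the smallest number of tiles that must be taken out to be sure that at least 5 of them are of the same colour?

Pigeonhole: put each drawn tile into a box by colour. The largest draw with every box below 5 takes min(count, 4) from each colour; colours with fewer than 4 contribute all they have.
Σ min(cᵢ, 4) = 4 + 4 + 4 + 1 + 4 + 2 + 4 + 3 + 4 + 4 = 34.
Draw number 34 + 1 = 35 must push one box to 5.

35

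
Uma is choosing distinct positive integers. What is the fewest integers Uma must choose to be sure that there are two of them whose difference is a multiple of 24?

Integers whose pairwise differences are multiples of 24 are exactly those sharing a remainder mod 24. The 24 residue classes mod 24 are the pigeonholes.
With 24 integers one could put 1 in each residue class and have no class reach 2.
The 25th integer pushes some class to 2, so 24·1 + 1 = 25.

25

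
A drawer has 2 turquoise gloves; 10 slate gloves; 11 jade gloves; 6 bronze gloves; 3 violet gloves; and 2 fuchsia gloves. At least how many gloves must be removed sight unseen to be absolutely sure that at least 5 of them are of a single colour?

Pigeonhole: the 6 colours are the holes; the gloves drawn are the pigeons.
To avoid 5 of any one colour, the worst case takes at most 4 of each colour, or every glove of a colour that has fewer than 4.
That gives 2 + 4 + 4 + 4 + 3 + 2 = 19 gloves with no colour reaching 5.
The next glove forces some colour to 5, so 19 + 1 = 20.

20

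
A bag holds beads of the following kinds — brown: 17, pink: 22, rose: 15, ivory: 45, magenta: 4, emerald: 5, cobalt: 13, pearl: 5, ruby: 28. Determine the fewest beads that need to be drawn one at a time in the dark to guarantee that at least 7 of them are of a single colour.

51

Pigeonhole: put each drawn bead into a box by colour. The largest draw with every box below 7 takes min(count, 6) from each colour; colours with fewer than 6 contribute all they have.
Σ min(cᵢ, 6) = 6 + 6 + 6 + 6 + 4 + 5 + 6 + 5 + 6 = 50.
Draw number 50 + 1 = 51 must push one box to 7.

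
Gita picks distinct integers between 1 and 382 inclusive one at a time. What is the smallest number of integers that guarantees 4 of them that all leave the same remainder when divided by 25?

76

The 25 residue classes mod 25 are the pigeonholes.
With 75 integers one could put 3 in each residue class and have no class reach 4.
The 76th integer pushes some class to 4, so 25·3 + 1 = 76.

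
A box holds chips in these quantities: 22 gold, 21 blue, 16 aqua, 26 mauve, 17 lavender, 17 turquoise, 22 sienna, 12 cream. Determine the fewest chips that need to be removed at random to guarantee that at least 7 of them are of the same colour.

49

Put each drawn chip into a box by colour. The largest draw with every box below 7 takes min(count, 6) from each colour.
Σ min(cᵢ, 6) = 6 + 6 + 6 + 6 + 6 + 6 + 6 + 6 = 48.
Draw number 48 + 1 = 49 must push one box to 7.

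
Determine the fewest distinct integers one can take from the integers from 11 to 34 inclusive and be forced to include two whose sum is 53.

Two chosen integers sum to 53 exactly when both halves of some pair {x, 53−x} with 19 ≤ x ≤ 53−x ≤ 34 are chosen — 8 such pairs.
The remaining 8 elements (those with no distinct partner in range) can never complete a 53-sum, so the worst case takes all of them and one from each pair: 8 + 8 = 16.
By the pigeonhole principle, the 17th integer has to be the second member of some pair, so 16 + 1 = 17.

17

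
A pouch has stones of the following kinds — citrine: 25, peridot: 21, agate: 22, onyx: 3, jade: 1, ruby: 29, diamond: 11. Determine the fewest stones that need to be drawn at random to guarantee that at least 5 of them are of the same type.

25

An adversary could hand out at most 4 stones per type (onyx, jade run out sooner): 4 + 4 + 4 + 3 + 1 + 4 + 4 = 24 stones and still no type has 5.
By pigeonhole, one more stone lands in a type already at 4, so 25 draws are enough and 24 are not.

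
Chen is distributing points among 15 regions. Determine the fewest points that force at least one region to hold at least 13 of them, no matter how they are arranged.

With 180 points one could put exactly 12 in each of the 15 regions, and no region would reach 13.
By pigeonhole, one more point must land in a region that already has 12, giving it 13.
So 15 × 12 + 1 = 181 points are required.

181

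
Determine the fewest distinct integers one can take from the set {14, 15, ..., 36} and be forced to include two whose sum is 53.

14

A set avoiding the sum 53 can contain at most one of each pair {x, 53−x}, plus the 3 elements whose complement lies outside the range.
The integers 14, …, 26 (13 of them) are such a set: any two sum to at least 14+15 = 29 and at most 25+26 = 51 < 53.
Any 14th integer completes one of the 10 pairs, so 14 choices force a sum of 53.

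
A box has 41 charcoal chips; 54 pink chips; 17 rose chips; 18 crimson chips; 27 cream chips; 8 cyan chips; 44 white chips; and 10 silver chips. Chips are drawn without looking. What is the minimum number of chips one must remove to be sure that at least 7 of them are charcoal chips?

In the worst case for collecting charcoal chips, every non-charcoal chip comes out first.
There are 54 + 17 + 18 + 27 + 8 + 44 + 10 = 178 non-charcoal chips altogether.
After those, each further chip must be charcoal, so 178 + 7 = 185 draws guarantee 7 charcoal chips.

185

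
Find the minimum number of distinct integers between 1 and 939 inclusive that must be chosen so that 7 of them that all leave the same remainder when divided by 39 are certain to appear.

235

Pigeonhole: the 39 residue classes mod 39 are the pigeonholes.
With 234 integers one could put 6 in each residue class and have no class reach 7.
The 235th integer pushes some class to 7, so 39·6 + 1 = 235.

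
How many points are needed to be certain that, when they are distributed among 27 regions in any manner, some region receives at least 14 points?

352

With 351 points one could put exactly 13 in each of the 27 regions, and no region would reach 14.
By pigeonhole, one more point must land in a region that already has 13, giving it 14.
So 27 × 13 + 1 = 352 points are required.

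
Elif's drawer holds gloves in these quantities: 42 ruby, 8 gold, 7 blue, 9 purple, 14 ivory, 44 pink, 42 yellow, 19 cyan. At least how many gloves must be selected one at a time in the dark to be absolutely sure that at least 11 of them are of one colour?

75

An adversary could hand out at most 10 gloves per colour (gold, blue, purple run out sooner): 10 + 8 + 7 + 9 + 10 + 10 + 10 + 10 = 74 gloves and still no colour has 11.
One more glove lands in a colour already at 10, so 75 draws are enough and 74 are not.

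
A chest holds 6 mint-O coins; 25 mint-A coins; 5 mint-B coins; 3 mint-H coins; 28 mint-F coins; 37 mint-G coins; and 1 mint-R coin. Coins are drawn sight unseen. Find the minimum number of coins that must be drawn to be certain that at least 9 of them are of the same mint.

The 7 mints are the holes; the coins drawn are the pigeons.
To avoid 9 of any one mint, the worst case takes at most 8 of each mint, or every coin of a mint that has fewer than 8.
That gives 6 + 8 + 5 + 3 + 8 + 8 + 1 = 39 coins with no mint reaching 9.
The next coin forces some mint to 9, so 39 + 1 = 40.

40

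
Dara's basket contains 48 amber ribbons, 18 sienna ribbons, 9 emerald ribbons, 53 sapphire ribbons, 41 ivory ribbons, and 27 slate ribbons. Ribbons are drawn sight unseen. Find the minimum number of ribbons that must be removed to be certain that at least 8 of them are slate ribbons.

177

In the worst case for collecting slate ribbons, every non-slate ribbon comes out first.
There are 48 + 18 + 9 + 53 + 41 = 169 non-slate ribbons altogether.
After those, each further ribbon must be slate, so 169 + 8 = 177 draws guarantee 8 slate ribbons.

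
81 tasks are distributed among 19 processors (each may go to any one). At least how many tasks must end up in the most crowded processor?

The 19 processors are the holes and the 81 tasks are the pigeons.
If every processor held at most 4 tasks, the total would be at most 19 × 4 = 76, which is less than 81.
So some processor holds at least ⌈81/19⌉ = 5 tasks.

5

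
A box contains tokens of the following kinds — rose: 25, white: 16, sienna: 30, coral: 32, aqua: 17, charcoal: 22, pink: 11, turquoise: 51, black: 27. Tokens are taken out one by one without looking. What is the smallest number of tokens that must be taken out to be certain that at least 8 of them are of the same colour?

Put each drawn token into a box by colour. The largest draw with every box below 8 takes min(count, 7) from each colour.
Σ min(cᵢ, 7) = 7 + 7 + 7 + 7 + 7 + 7 + 7 + 7 + 7 = 63.
Draw number 63 + 1 = 64 must push one box to 8.

64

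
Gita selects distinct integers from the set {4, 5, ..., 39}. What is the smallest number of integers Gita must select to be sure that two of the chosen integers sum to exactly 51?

23

Group the elements by complementary pair {x, 51−x}: {12,39}, {13,38}, {14,37}, …, giving 14 two-element pairs and 8 integers whose partner 51−x falls outside [4,39].
By the pigeonhole principle, treating each of those 22 groups as a pigeonhole, one can pick one integer per group — 22 integers — with no two summing to 51.
The 23rd integer lands in an occupied pair, forcing a sum of 51.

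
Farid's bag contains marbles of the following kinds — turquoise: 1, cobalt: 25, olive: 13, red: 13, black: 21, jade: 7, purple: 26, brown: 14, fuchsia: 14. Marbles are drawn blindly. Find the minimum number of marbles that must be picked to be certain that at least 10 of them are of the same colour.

Put each drawn marble into a box by colour. The largest draw with every box below 10 takes min(count, 9) from each colour; colours with fewer than 9 contribute all they have.
Σ min(cᵢ, 9) = 1 + 9 + 9 + 9 + 9 + 7 + 9 + 9 + 9 = 71.
Draw number 71 + 1 = 72 must push one box to 10.

72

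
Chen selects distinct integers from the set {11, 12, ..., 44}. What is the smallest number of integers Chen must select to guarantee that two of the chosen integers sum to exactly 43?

24

Two chosen integers sum to 43 exactly when both halves of some pair {x, 43−x} with 11 ≤ x ≤ 43−x ≤ 32 are chosen — 11 such pairs.
The remaining 12 elements (those with no distinct partner in range) can never complete a 43-sum, so the worst case takes all of them and one from each pair: 12 + 11 = 23.
By the pigeonhole principle, the 24th integer has to be the second member of some pair, so 23 + 1 = 24.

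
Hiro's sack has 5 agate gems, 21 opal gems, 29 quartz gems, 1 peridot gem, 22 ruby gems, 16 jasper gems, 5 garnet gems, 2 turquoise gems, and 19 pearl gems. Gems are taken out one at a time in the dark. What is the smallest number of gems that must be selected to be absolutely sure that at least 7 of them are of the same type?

An adversary could hand out at most 6 gems per type (4 types run out sooner): 5 + 6 + 6 + 1 + 6 + 6 + 5 + 2 + 6 = 43 gems and still no type has 7.
One more gem lands in a type already at 6, so 44 draws are enough and 43 are not.

44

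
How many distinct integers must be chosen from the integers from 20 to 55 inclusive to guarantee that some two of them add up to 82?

23

Two chosen integers sum to 82 exactly when both halves of some pair {x, 82−x} with 27 ≤ x ≤ 82−x ≤ 55 are chosen — 14 such pairs.
The remaining 8 elements (those with no distinct partner in range) can never complete a 82-sum, so the worst case takes all of them and one from each pair: 8 + 14 = 22.
By pigeonhole, the 23rd integer has to be the second member of some pair, so 22 + 1 = 23.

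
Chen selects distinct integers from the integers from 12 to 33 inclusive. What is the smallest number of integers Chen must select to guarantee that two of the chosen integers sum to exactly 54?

Group the elements by complementary pair {x, 54−x}: {21,33}, {22,32}, {23,31}, …, giving 6 two-element pairs; the single value 27 (it cannot pair with itself since the integers are distinct); and 9 integers whose partner 54−x falls outside [12,33].
By pigeonhole, treating each of those 16 groups as a pigeonhole, one can pick one integer per group — 16 integers — with no two summing to 54.
The 17th integer lands in an occupied pair, forcing a sum of 54.

17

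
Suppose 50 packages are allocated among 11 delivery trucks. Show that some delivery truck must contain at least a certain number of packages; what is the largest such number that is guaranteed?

5

The 11 delivery trucks are the holes and the 50 packages are the pigeons.
If every delivery truck held at most 4 packages, the total would be at most 11 × 4 = 44, which is less than 50.
So some delivery truck holds at least ⌈50/11⌉ = 5 packages.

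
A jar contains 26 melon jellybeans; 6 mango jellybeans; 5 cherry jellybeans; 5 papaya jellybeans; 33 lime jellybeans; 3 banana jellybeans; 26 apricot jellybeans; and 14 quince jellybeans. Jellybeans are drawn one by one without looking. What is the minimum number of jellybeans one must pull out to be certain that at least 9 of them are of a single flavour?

52

An adversary could hand out at most 8 jellybeans per flavour (4 flavours run out sooner): 8 + 6 + 5 + 5 + 8 + 3 + 8 + 8 = 51 jellybeans and still no flavour has 9.
By the pigeonhole principle, one more jellybean lands in a flavour already at 8, so 52 draws are enough and 51 are not.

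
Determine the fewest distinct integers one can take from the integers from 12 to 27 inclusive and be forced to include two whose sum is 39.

9

Group the elements by complementary pair {x, 39−x}: {12,27}, {13,26}, {14,25}, …, giving 8 two-element pairs.
Pigeonhole: treating each of those 8 groups as a pigeonhole, one can pick one integer per group — 8 integers — with no two summing to 39.
The 9th integer lands in an occupied pair, forcing a sum of 39.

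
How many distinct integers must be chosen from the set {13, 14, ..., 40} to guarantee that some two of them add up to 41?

21

A set avoiding the sum 41 can contain at most one of each pair {x, 41−x}, plus the 12 elements whose complement lies outside the range.
The integers 21, …, 40 (20 of them) are such a set: any two sum to at least 21+22 = 43 > 41.
By the pigeonhole principle, any 21st integer completes one of the 8 pairs, so 21 choices force a sum of 41.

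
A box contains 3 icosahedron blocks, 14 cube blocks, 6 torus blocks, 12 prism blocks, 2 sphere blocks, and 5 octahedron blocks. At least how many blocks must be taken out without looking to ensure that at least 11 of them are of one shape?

37

By the pigeonhole principle, the 6 shapes are the holes; the blocks drawn are the pigeons.
To avoid 11 of any one shape, the worst case takes at most 10 of each shape, or every block of a shape that has fewer than 10.
That gives 3 + 10 + 6 + 10 + 2 + 5 = 36 blocks with no shape reaching 11.
The next block forces some shape to 11, so 36 + 1 = 37.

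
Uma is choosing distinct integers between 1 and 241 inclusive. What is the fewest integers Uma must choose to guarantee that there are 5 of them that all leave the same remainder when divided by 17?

69

The 17 residue classes mod 17 are the pigeonholes.
With 68 integers one could put 4 in each residue class and have no class reach 5.
The 69th integer pushes some class to 5, so 17·4 + 1 = 69.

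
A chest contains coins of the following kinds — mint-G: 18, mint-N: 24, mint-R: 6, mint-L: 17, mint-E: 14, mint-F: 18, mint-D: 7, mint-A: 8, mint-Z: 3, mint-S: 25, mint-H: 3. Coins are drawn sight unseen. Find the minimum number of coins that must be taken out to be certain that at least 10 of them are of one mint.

By pigeonhole, put each drawn coin into a box by mint. The largest draw with every box below 10 takes min(count, 9) from each mint; mints with fewer than 9 contribute all they have.
Σ min(cᵢ, 9) = 9 + 9 + 6 + 9 + 9 + 9 + 7 + 8 + 3 + 9 + 3 = 81.
Draw number 81 + 1 = 82 must push one box to 10.

82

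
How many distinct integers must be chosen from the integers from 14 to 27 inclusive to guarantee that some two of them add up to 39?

Two chosen integers sum to 39 exactly when both halves of some pair {x, 39−x} with 14 ≤ x ≤ 39−x ≤ 25 are chosen — 6 such pairs.
The remaining 2 elements (those with no distinct partner in range) can never complete a 39-sum, so the worst case takes all of them and one from each pair: 2 + 6 = 8.
By pigeonhole, the 9th integer has to be the second member of some pair, so 8 + 1 = 9.

9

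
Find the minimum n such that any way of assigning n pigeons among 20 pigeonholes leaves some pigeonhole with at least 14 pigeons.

261

With 260 pigeons one could put exactly 13 in each of the 20 pigeonholes, and no pigeonhole would reach 14.
By the pigeonhole principle, one more pigeon must land in a pigeonhole that already has 13, giving it 14.
So 20 × 13 + 1 = 261 pigeons are required.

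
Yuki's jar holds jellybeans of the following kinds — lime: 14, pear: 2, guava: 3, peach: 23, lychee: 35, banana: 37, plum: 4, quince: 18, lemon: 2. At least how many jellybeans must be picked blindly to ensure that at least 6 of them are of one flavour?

An adversary could hand out at most 5 jellybeans per flavour (4 flavours run out sooner): 5 + 2 + 3 + 5 + 5 + 5 + 4 + 5 + 2 = 36 jellybeans and still no flavour has 6.
One more jellybean lands in a flavour already at 5, so 37 draws are enough and 36 are not.

37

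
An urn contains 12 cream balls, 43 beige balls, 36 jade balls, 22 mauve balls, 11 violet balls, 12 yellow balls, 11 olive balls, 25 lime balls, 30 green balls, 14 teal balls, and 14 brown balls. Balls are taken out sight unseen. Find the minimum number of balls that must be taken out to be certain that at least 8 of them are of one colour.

78

By pigeonhole, the 11 colours are the holes; the balls drawn are the pigeons.
To avoid 8 of any one colour, the worst case takes at most 7 of each colour.
That gives 7 + 7 + 7 + 7 + 7 + 7 + 7 + 7 + 7 + 7 + 7 = 77 balls with no colour reaching 8.
The next ball forces some colour to 8, so 77 + 1 = 78.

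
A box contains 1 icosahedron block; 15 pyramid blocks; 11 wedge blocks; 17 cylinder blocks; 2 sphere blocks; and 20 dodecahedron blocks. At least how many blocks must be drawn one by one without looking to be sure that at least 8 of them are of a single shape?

The 6 shapes are the holes; the blocks drawn are the pigeons.
To avoid 8 of any one shape, the worst case takes at most 7 of each shape, or every block of a shape that has fewer than 7.
That gives 1 + 7 + 7 + 7 + 2 + 7 = 31 blocks with no shape reaching 8.
The next block forces some shape to 8, so 31 + 1 = 32.

32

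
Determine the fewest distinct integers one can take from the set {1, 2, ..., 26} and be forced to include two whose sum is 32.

17

Two chosen integers sum to 32 exactly when both halves of some pair {x, 32−x} with 6 ≤ x ≤ 32−x ≤ 26 are chosen — 10 such pairs.
The remaining 6 elements (those with no distinct partner in range) can never complete a 32-sum, so the worst case takes all of them and one from each pair: 6 + 10 = 16.
Pigeonhole: the 17th integer has to be the second member of some pair, so 16 + 1 = 17.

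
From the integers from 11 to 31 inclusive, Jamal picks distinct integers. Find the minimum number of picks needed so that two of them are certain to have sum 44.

Two chosen integers sum to 44 exactly when both halves of some pair {x, 44−x} with 13 ≤ x ≤ 44−x ≤ 31 are chosen — 9 such pairs.
The remaining 3 elements (those with no distinct partner in range) can never complete a 44-sum, so the worst case takes all of them and one from each pair: 3 + 9 = 12.
By the pigeonhole principle, the 13th integer has to be the second member of some pair, so 12 + 1 = 13.

13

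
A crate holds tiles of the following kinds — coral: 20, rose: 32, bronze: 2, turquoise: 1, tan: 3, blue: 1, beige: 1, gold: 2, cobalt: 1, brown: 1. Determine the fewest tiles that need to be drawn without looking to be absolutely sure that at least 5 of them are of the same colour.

21

Pigeonhole: put each drawn tile into a box by colour. The largest draw with every box below 5 takes min(count, 4) from each colour; colours with fewer than 4 contribute all they have.
Σ min(cᵢ, 4) = 4 + 4 + 2 + 1 + 3 + 1 + 1 + 2 + 1 + 1 = 20.
Draw number 20 + 1 = 21 must push one box to 5.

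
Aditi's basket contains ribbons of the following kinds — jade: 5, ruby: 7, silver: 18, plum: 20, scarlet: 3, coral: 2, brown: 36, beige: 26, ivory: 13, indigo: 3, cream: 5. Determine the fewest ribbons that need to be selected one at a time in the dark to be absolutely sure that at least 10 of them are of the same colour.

Pigeonhole: put each drawn ribbon into a box by colour. The largest draw with every box below 10 takes min(count, 9) from each colour; colours with fewer than 9 contribute all they have.
Σ min(cᵢ, 9) = 5 + 7 + 9 + 9 + 3 + 2 + 9 + 9 + 9 + 3 + 5 = 70.
Draw number 70 + 1 = 71 must push one box to 10.

71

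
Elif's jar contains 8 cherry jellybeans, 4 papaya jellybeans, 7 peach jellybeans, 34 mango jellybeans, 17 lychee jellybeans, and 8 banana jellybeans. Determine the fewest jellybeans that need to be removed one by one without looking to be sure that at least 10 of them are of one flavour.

An adversary could hand out at most 9 jellybeans per flavour (4 flavours run out sooner): 8 + 4 + 7 + 9 + 9 + 8 = 45 jellybeans and still no flavour has 10.
One more jellybean lands in a flavour already at 9, so 46 draws are enough and 45 are not.

46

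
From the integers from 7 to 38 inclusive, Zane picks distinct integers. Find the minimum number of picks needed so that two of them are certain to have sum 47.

18

Group the elements by complementary pair {x, 47−x}: {9,38}, {10,37}, {11,36}, …, giving 15 two-element pairs and 2 integers whose partner 47−x falls outside [7,38].
Treating each of those 17 groups as a pigeonhole, one can pick one integer per group — 17 integers — with no two summing to 47.
The 18th integer lands in an occupied pair, forcing a sum of 47.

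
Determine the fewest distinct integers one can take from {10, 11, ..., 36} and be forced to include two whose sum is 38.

A set avoiding the sum 38 can contain at most one of each pair {x, 38−x}, plus the 9 elements whose complement lies outside the range or equal to its own complement.
The integers 19, …, 36 (18 of them) are such a set: any two sum to at least 19+20 = 39 > 38.
Any 19th integer completes one of the 9 pairs, so 19 choices force a sum of 38.

19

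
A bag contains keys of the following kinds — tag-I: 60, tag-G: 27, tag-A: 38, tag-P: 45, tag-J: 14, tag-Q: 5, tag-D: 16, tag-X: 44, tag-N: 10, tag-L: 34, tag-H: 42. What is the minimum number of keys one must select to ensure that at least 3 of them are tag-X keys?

294

In the worst case for collecting tag-X keys, every non-tag-X key comes out first.
There are 60 + 27 + 38 + 45 + 14 + 5 + 16 + 10 + 34 + 42 = 291 non-tag-X keys altogether.
After those, each further key must be tag-X, so 291 + 3 = 294 draws guarantee 3 tag-X keys.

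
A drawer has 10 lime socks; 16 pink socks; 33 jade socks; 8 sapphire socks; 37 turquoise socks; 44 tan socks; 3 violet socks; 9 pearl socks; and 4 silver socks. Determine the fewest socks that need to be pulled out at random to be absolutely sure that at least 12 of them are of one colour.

79

An adversary could hand out at most 11 socks per colour (5 colours run out sooner): 10 + 11 + 11 + 8 + 11 + 11 + 3 + 9 + 4 = 78 socks and still no colour has 12.
One more sock lands in a colour already at 11, so 79 draws are enough and 78 are not.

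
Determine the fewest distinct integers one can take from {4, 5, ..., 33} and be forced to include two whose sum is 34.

18

Two chosen integers sum to 34 exactly when both halves of some pair {x, 34−x} with 4 ≤ x ≤ 34−x ≤ 30 are chosen — 13 such pairs.
The remaining 4 elements (those with no distinct partner in range) can never complete a 34-sum, so the worst case takes all of them and one from each pair: 4 + 13 = 17.
By pigeonhole, the 18th integer has to be the second member of some pair, so 17 + 1 = 18.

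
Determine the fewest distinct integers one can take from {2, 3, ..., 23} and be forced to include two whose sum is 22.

A set avoiding the sum 22 can contain at most one of each pair {x, 22−x}, plus the 4 elements whose complement lies outside the range or equal to its own complement.
The integers 11, …, 23 (13 of them) are such a set: any two sum to at least 11+12 = 23 > 22.
Any 14th integer completes one of the 9 pairs, so 14 choices force a sum of 22.

14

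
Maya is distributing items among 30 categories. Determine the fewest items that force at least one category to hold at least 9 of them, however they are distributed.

241

With 240 items one could put exactly 8 in each of the 30 categories, and no category would reach 9.
One more item must land in a category that already has 8, giving it 9.
So 30 × 8 + 1 = 241 items are required.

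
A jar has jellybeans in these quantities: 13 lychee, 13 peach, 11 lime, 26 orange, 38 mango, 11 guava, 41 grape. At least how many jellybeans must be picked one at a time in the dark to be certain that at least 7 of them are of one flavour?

Pigeonhole: put each drawn jellybean into a box by flavour. The largest draw with every box below 7 takes min(count, 6) from each flavour.
Σ min(cᵢ, 6) = 6 + 6 + 6 + 6 + 6 + 6 + 6 = 42.
Draw number 42 + 1 = 43 must push one box to 7.

43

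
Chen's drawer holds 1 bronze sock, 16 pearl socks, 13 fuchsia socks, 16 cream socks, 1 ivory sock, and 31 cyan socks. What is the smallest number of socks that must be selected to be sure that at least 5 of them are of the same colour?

19

Pigeonhole: the 6 colours are the holes; the socks drawn are the pigeons.
To avoid 5 of any one colour, the worst case takes at most 4 of each colour, or every sock of a colour that has fewer than 4.
That gives 1 + 4 + 4 + 4 + 1 + 4 = 18 socks with no colour reaching 5.
The next sock forces some colour to 5, so 18 + 1 = 19.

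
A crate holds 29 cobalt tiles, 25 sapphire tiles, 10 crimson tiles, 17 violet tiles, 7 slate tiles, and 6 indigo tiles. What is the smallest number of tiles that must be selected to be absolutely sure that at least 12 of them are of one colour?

An adversary could hand out at most 11 tiles per colour (crimson, slate, indigo run out sooner): 11 + 11 + 10 + 11 + 7 + 6 = 56 tiles and still no colour has 12.
By pigeonhole, one more tile lands in a colour already at 11, so 57 draws are enough and 56 are not.

57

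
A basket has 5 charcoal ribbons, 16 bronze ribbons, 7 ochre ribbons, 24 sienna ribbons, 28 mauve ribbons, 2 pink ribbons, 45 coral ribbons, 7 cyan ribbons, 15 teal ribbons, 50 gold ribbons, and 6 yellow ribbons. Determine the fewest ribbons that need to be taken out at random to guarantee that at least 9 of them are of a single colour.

76

Put each drawn ribbon into a box by colour. The largest draw with every box below 9 takes min(count, 8) from each colour; colours with fewer than 8 contribute all they have.
Σ min(cᵢ, 8) = 5 + 8 + 7 + 8 + 8 + 2 + 8 + 7 + 8 + 8 + 6 = 75.
Draw number 75 + 1 = 76 must push one box to 9.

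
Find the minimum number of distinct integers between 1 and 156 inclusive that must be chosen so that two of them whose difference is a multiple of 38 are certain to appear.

Integers whose pairwise differences are multiples of 38 are exactly those sharing a remainder mod 38. The 38 residue classes mod 38 are the pigeonholes.
With 38 integers one could put 1 in each residue class and have no class reach 2.
The 39th integer pushes some class to 2, so 38·1 + 1 = 39.

39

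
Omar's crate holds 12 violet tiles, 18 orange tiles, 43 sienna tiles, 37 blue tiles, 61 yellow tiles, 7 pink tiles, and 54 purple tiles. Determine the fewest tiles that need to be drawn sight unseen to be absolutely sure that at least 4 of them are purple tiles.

182

In the worst case for collecting purple tiles, every non-purple tile comes out first.
There are 12 + 18 + 43 + 37 + 61 + 7 = 178 non-purple tiles altogether.
After those, each further tile must be purple, so 178 + 4 = 182 draws guarantee 4 purple tiles.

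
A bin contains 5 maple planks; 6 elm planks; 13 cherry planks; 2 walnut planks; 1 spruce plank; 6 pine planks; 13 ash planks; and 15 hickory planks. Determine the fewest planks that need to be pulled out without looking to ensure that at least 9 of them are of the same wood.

45

Put each drawn plank into a box by wood. The largest draw with every box below 9 takes min(count, 8) from each wood; woods with fewer than 8 contribute all they have.
Σ min(cᵢ, 8) = 5 + 6 + 8 + 2 + 1 + 6 + 8 + 8 = 44.
Draw number 44 + 1 = 45 must push one box to 9.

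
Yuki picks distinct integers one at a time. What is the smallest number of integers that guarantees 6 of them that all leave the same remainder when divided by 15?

76

Pigeonhole: the 15 residue classes mod 15 are the pigeonholes.
With 75 integers one could put 5 in each residue class and have no class reach 6.
The 76th integer pushes some class to 6, so 15·5 + 1 = 76.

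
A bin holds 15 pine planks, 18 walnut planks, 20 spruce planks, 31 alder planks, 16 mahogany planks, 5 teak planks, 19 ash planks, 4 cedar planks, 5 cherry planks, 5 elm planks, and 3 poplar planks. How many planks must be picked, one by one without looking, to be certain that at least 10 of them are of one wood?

An adversary could hand out at most 9 planks per wood (5 woods run out sooner): 9 + 9 + 9 + 9 + 9 + 5 + 9 + 4 + 5 + 5 + 3 = 76 planks and still no wood has 10.
One more plank lands in a wood already at 9, so 77 draws are enough and 76 are not.

77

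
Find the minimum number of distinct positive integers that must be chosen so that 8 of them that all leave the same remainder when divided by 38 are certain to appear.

The 38 residue classes mod 38 are the pigeonholes.
With 266 integers one could put 7 in each residue class and have no class reach 8.
The 267th integer pushes some class to 8, so 38·7 + 1 = 267.

267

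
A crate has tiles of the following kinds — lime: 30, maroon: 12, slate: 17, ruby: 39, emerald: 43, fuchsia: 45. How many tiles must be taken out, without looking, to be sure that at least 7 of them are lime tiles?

163

In the worst case for collecting lime tiles, every non-lime tile comes out first.
There are 12 + 17 + 39 + 43 + 45 = 156 non-lime tiles altogether.
After those, each further tile must be lime, so 156 + 7 = 163 draws guarantee 7 lime tiles.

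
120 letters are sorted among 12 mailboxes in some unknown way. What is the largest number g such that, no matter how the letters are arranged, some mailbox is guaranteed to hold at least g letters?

The 12 mailboxes are the holes and the 120 letters are the pigeons.
If every mailbox held at most 9 letters, the total would be at most 12 × 9 = 108, which is less than 120.
So some mailbox holds at least ⌈120/12⌉ = 10 letters.

10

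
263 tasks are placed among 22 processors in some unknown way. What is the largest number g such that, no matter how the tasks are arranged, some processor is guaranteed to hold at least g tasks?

Pigeonhole: the 22 processors are the holes and the 263 tasks are the pigeons.
If every processor held at most 11 tasks, the total would be at most 22 × 11 = 242, which is less than 263.
So some processor holds at least ⌈263/22⌉ = 12 tasks.

12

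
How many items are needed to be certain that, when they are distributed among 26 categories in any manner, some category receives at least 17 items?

417

With 416 items one could put exactly 16 in each of the 26 categories, and no category would reach 17.
Pigeonhole: one more item must land in a category that already has 16, giving it 17.
So 26 × 16 + 1 = 417 items are required.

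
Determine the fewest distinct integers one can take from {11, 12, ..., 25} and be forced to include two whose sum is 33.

A set avoiding the sum 33 can contain at most one of each pair {x, 33−x}, plus the 3 elements whose complement lies outside the range.
The integers 17, …, 25 (9 of them) are such a set: any two sum to at least 17+18 = 35 > 33.
By the pigeonhole principle, any 10th integer completes one of the 6 pairs, so 10 choices force a sum of 33.

10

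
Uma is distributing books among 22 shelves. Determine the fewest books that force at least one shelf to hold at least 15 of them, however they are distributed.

309

With 308 books one could put exactly 14 in each of the 22 shelves, and no shelf would reach 15.
One more book must land in a shelf that already has 14, giving it 15.
So 22 × 14 + 1 = 309 books are required.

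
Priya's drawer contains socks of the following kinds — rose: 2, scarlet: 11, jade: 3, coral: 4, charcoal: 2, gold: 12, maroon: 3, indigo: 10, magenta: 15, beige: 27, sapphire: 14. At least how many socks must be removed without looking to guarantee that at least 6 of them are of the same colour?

45

By the pigeonhole principle, the 11 colours are the holes; the socks drawn are the pigeons.
To avoid 6 of any one colour, the worst case takes at most 5 of each colour, or every sock of a colour that has fewer than 5.
That gives 2 + 5 + 3 + 4 + 2 + 5 + 3 + 5 + 5 + 5 + 5 = 44 socks with no colour reaching 6.
The next sock forces some colour to 6, so 44 + 1 = 45.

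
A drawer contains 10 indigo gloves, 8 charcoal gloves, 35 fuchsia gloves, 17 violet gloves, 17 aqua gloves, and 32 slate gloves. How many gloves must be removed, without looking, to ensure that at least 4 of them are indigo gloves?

In the worst case for collecting indigo gloves, every non-indigo glove comes out first.
There are 8 + 35 + 17 + 17 + 32 = 109 non-indigo gloves altogether.
After those, each further glove must be indigo, so 109 + 4 = 113 draws guarantee 4 indigo gloves.

113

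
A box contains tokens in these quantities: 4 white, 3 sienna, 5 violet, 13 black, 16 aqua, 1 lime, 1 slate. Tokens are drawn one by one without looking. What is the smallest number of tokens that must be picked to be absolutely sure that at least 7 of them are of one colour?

27

An adversary could hand out at most 6 tokens per colour (5 colours run out sooner): 4 + 3 + 5 + 6 + 6 + 1 + 1 = 26 tokens and still no colour has 7.
One more token lands in a colour already at 6, so 27 draws are enough and 26 are not.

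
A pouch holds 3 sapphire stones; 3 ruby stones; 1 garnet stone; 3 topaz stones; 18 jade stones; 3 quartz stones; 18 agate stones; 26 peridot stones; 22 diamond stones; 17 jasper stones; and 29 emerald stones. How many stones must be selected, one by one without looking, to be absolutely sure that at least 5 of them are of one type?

38

An adversary could hand out at most 4 stones per type (5 types run out sooner): 3 + 3 + 1 + 3 + 4 + 3 + 4 + 4 + 4 + 4 + 4 = 37 stones and still no type has 5.
By the pigeonhole principle, one more stone lands in a type already at 4, so 38 draws are enough and 37 are not.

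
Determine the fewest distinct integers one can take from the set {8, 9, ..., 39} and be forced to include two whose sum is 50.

A set avoiding the sum 50 can contain at most one of each pair {x, 50−x}, plus the 4 elements whose complement lies outside the range or equal to its own complement.
The integers 8, …, 25 (18 of them) are such a set: any two sum to at least 8+9 = 17 and at most 24+25 = 49 < 50.
By the pigeonhole principle, any 19th integer completes one of the 14 pairs, so 19 choices force a sum of 50.

19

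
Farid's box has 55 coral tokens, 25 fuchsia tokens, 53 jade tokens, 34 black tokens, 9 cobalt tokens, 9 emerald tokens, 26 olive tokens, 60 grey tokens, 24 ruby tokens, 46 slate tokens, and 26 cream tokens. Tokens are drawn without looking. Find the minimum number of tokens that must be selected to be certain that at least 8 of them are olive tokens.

349

In the worst case for collecting olive tokens, every non-olive token comes out first.
There are 55 + 25 + 53 + 34 + 9 + 9 + 60 + 24 + 46 + 26 = 341 non-olive tokens altogether.
After those, each further token must be olive, so 341 + 8 = 349 draws guarantee 8 olive tokens.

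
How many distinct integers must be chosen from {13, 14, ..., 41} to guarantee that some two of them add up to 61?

19

Group the elements by complementary pair {x, 61−x}: {20,41}, {21,40}, {22,39}, …, giving 11 two-element pairs and 7 integers whose partner 61−x falls outside [13,41].
Pigeonhole: treating each of those 18 groups as a pigeonhole, one can pick one integer per group — 18 integers — with no two summing to 61.
The 19th integer lands in an occupied pair, forcing a sum of 61.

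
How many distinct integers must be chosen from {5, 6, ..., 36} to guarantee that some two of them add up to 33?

21

Group the elements by complementary pair {x, 33−x}: {5,28}, {6,27}, {7,26}, …, giving 12 two-element pairs and 8 integers whose partner 33−x falls outside [5,36].
By the pigeonhole principle, treating each of those 20 groups as a pigeonhole, one can pick one integer per group — 20 integers — with no two summing to 33.
The 21st integer lands in an occupied pair, forcing a sum of 33.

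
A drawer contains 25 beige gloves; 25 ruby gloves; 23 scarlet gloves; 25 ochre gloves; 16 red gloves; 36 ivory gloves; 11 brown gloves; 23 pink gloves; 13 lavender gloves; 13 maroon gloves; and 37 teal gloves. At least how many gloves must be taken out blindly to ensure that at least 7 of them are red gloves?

238

In the worst case for collecting red gloves, every non-red glove comes out first.
There are 25 + 25 + 23 + 25 + 36 + 11 + 23 + 13 + 13 + 37 = 231 non-red gloves altogether.
After those, each further glove must be red, so 231 + 7 = 238 draws guarantee 7 red gloves.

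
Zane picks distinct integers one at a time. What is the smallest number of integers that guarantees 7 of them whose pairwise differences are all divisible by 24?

145

Integers whose pairwise differences are multiples of 24 are exactly those sharing a remainder mod 24. The 24 residue classes mod 24 are the pigeonholes.
With 144 integers one could put 6 in each residue class and have no class reach 7.
The 145th integer pushes some class to 7, so 24·6 + 1 = 145.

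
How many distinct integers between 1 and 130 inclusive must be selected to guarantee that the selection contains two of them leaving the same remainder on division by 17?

By pigeonhole, the 17 residue classes mod 17 are the pigeonholes.
With 17 integers one could put 1 in each residue class and have no class reach 2.
The 18th integer pushes some class to 2, so 17·1 + 1 = 18.

18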